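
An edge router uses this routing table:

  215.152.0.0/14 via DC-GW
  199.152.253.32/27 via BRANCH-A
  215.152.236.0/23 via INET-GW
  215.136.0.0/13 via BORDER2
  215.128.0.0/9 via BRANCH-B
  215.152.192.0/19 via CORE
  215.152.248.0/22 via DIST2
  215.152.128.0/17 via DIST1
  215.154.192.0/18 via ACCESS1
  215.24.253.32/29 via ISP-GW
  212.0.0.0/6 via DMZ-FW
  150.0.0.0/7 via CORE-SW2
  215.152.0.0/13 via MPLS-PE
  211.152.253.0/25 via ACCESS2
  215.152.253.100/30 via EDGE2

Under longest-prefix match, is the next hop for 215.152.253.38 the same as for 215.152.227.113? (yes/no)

yes

215.152.253.38: longest match 215.152.128.0/17 -> DIST1
215.152.227.113: longest match 215.152.128.0/17 -> DIST1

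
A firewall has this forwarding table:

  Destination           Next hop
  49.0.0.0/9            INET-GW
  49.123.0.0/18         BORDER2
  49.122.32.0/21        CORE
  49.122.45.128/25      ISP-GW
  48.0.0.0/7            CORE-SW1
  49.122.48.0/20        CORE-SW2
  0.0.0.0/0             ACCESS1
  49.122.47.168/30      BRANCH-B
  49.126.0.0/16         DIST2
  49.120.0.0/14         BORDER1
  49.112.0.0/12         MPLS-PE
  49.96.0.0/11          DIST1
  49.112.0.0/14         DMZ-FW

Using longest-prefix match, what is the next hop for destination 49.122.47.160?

BORDER1

Routes whose prefix contains 49.122.47.160:
  0.0.0.0/0 (default, matches everything) -> ACCESS1
  48.0.0.0/7 (48.0.0.0 - 49.255.255.255) -> CORE-SW1
  49.0.0.0/9 (49.0.0.0 - 49.127.255.255) -> INET-GW
  49.96.0.0/11 (49.96.0.0 - 49.127.255.255) -> DIST1
  49.112.0.0/12 (49.112.0.0 - 49.127.255.255) -> MPLS-PE
  49.120.0.0/14 (49.120.0.0 - 49.123.255.255) -> BORDER1
More-specific entries that do NOT match:
  49.122.47.168/30 (49.122.47.168 - 49.122.47.171) does not contain 49.122.47.160
  49.122.45.128/25 (49.122.45.128 - 49.122.45.255) does not contain 49.122.47.160
  49.122.32.0/21 (49.122.32.0 - 49.122.39.255) does not contain 49.122.47.160
  49.122.48.0/20 (49.122.48.0 - 49.122.63.255) does not contain 49.122.47.160
  49.123.0.0/18 (49.123.0.0 - 49.123.63.255) does not contain 49.122.47.160
  49.126.0.0/16 (49.126.0.0 - 49.126.255.255) does not contain 49.122.47.160
Longest matching prefix is /14 -> next hop BORDER1.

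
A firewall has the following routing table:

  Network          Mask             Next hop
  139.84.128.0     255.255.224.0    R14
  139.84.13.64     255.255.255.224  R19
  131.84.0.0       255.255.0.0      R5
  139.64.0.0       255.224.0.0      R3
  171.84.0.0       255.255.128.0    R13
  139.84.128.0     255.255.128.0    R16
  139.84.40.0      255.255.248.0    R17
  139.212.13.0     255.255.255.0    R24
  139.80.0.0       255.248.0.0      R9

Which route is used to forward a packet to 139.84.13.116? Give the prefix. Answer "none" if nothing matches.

139.80.0.0/13

Entries matching 139.84.13.116:
  139.64.0.0/11 (139.64.0.0 - 139.95.255.255)
  139.80.0.0/13 (139.80.0.0 - 139.87.255.255)
Most specific is 139.80.0.0/13.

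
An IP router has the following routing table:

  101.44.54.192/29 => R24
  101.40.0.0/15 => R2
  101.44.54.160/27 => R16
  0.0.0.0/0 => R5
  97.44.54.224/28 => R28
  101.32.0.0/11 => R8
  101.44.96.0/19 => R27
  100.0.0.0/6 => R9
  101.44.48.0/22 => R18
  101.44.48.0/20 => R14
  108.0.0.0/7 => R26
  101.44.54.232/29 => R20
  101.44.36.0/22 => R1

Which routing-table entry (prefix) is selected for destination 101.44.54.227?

101.44.48.0/20

Entries matching 101.44.54.227:
  0.0.0.0/0 (default, matches everything)
  100.0.0.0/6 (100.0.0.0 - 103.255.255.255)
  101.32.0.0/11 (101.32.0.0 - 101.63.255.255)
  101.44.48.0/20 (101.44.48.0 - 101.44.63.255)
Most specific is 101.44.48.0/20.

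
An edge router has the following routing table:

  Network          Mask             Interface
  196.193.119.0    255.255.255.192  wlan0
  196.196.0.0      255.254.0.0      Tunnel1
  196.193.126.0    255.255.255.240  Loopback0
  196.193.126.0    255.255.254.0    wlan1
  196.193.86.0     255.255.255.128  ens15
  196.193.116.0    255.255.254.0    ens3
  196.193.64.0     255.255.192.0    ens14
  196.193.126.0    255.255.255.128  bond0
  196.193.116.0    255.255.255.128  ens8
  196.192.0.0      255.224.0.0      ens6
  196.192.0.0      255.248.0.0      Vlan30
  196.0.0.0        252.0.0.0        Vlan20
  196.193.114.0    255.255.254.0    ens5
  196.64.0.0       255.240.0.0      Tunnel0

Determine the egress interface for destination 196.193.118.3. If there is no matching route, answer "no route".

Routes whose prefix contains 196.193.118.3:
  196.0.0.0/6 (196.0.0.0 - 199.255.255.255) -> Vlan20
  196.192.0.0/11 (196.192.0.0 - 196.223.255.255) -> ens6
  196.192.0.0/13 (196.192.0.0 - 196.199.255.255) -> Vlan30
  196.193.64.0/18 (196.193.64.0 - 196.193.127.255) -> ens14
More-specific entries that do NOT match:
  196.193.126.0/28 (196.193.126.0 - 196.193.126.15) does not contain 196.193.118.3
  196.193.119.0/26 (196.193.119.0 - 196.193.119.63) does not contain 196.193.118.3
  196.193.86.0/25 (196.193.86.0 - 196.193.86.127) does not contain 196.193.118.3
  196.193.126.0/25 (196.193.126.0 - 196.193.126.127) does not contain 196.193.118.3
  196.193.116.0/25 (196.193.116.0 - 196.193.116.127) does not contain 196.193.118.3
  196.193.126.0/23 (196.193.126.0 - 196.193.127.255) does not contain 196.193.118.3
  196.193.116.0/23 (196.193.116.0 - 196.193.117.255) does not contain 196.193.118.3
  196.193.114.0/23 (196.193.114.0 - 196.193.115.255) does not contain 196.193.118.3
Longest matching prefix is /18 -> interface ens14.

ens14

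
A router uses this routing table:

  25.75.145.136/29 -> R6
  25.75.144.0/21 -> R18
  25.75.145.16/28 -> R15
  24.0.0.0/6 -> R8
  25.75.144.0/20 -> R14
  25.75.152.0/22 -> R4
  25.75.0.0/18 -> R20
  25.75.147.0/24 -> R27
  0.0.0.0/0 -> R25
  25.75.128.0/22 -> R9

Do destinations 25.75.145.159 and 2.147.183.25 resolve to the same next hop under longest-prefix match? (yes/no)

25.75.145.159: longest match 25.75.144.0/21 -> R18
2.147.183.25: longest match 0.0.0.0/0 -> R25

no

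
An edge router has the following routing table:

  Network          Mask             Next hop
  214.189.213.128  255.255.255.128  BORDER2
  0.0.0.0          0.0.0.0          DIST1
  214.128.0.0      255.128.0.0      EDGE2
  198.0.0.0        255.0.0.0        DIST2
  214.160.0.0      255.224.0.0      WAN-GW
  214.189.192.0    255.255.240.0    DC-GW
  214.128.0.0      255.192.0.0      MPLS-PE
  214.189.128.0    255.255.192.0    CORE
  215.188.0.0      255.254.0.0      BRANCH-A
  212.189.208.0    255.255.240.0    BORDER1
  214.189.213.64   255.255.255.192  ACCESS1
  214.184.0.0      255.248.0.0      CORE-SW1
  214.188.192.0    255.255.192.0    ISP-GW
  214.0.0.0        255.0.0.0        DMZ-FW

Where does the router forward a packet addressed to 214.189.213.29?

CORE-SW1

Routes whose prefix contains 214.189.213.29:
  0.0.0.0/0 (default, matches everything) -> DIST1
  214.0.0.0/8 (214.0.0.0 - 214.255.255.255) -> DMZ-FW
  214.128.0.0/9 (214.128.0.0 - 214.255.255.255) -> EDGE2
  214.128.0.0/10 (214.128.0.0 - 214.191.255.255) -> MPLS-PE
  214.160.0.0/11 (214.160.0.0 - 214.191.255.255) -> WAN-GW
  214.184.0.0/13 (214.184.0.0 - 214.191.255.255) -> CORE-SW1
More-specific entries that do NOT match:
  214.189.213.64/26 (214.189.213.64 - 214.189.213.127) does not contain 214.189.213.29
  214.189.213.128/25 (214.189.213.128 - 214.189.213.255) does not contain 214.189.213.29
  214.189.192.0/20 (214.189.192.0 - 214.189.207.255) does not contain 214.189.213.29
  212.189.208.0/20 (212.189.208.0 - 212.189.223.255) does not contain 214.189.213.29
  214.189.128.0/18 (214.189.128.0 - 214.189.191.255) does not contain 214.189.213.29
  214.188.192.0/18 (214.188.192.0 - 214.188.255.255) does not contain 214.189.213.29
  215.188.0.0/15 (215.188.0.0 - 215.189.255.255) does not contain 214.189.213.29
Longest matching prefix is /13 -> next hop CORE-SW1.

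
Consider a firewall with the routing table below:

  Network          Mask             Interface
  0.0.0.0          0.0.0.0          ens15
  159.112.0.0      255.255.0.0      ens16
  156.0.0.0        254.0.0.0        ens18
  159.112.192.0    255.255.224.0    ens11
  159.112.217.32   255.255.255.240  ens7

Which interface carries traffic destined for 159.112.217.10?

Routes whose prefix contains 159.112.217.10:
  0.0.0.0/0 (default, matches everything) -> ens15
  159.112.0.0/16 (159.112.0.0 - 159.112.255.255) -> ens16
  159.112.192.0/19 (159.112.192.0 - 159.112.223.255) -> ens11
More-specific entries that do NOT match:
  159.112.217.32/28 (159.112.217.32 - 159.112.217.47) does not contain 159.112.217.10
Longest matching prefix is /19 -> interface ens11.

ens11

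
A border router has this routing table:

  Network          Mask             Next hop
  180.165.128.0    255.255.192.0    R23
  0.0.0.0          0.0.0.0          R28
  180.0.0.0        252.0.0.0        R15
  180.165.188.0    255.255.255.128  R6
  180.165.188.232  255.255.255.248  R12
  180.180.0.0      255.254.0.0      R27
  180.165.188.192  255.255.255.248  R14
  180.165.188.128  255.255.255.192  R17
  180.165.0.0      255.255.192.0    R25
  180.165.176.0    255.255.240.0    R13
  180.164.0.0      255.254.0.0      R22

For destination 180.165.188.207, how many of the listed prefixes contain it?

Prefixes containing 180.165.188.207:
  0.0.0.0/0 (default, matches everything)
  180.0.0.0/6 (180.0.0.0 - 183.255.255.255)
  180.164.0.0/15 (180.164.0.0 - 180.165.255.255)
  180.165.128.0/18 (180.165.128.0 - 180.165.191.255)
  180.165.176.0/20 (180.165.176.0 - 180.165.191.255)
Total matching entries: 5.

5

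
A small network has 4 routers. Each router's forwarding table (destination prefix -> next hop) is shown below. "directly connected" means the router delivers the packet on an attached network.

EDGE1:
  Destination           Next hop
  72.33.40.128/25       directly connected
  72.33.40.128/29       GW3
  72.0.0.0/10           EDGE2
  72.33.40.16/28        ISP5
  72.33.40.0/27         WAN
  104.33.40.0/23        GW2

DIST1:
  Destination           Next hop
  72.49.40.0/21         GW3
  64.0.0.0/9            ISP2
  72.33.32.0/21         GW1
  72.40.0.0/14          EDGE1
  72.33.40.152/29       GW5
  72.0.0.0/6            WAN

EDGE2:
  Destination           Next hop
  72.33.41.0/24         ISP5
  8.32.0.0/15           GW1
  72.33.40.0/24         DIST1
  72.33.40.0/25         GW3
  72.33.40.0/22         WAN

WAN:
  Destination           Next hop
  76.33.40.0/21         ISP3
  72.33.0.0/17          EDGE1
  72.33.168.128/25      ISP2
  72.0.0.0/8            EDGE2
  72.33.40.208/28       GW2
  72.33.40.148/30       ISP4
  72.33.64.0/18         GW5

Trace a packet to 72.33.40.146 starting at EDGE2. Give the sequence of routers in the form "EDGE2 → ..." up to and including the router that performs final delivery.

At EDGE2: longest match for 72.33.40.146 is 72.33.40.0/24 -> DIST1
At DIST1: longest match for 72.33.40.146 is 72.0.0.0/6 -> WAN
At WAN: longest match for 72.33.40.146 is 72.33.0.0/17 -> EDGE1
At EDGE1: longest match for 72.33.40.146 is 72.33.40.128/25 -> directly connected

EDGE2 → DIST1 → WAN → EDGE1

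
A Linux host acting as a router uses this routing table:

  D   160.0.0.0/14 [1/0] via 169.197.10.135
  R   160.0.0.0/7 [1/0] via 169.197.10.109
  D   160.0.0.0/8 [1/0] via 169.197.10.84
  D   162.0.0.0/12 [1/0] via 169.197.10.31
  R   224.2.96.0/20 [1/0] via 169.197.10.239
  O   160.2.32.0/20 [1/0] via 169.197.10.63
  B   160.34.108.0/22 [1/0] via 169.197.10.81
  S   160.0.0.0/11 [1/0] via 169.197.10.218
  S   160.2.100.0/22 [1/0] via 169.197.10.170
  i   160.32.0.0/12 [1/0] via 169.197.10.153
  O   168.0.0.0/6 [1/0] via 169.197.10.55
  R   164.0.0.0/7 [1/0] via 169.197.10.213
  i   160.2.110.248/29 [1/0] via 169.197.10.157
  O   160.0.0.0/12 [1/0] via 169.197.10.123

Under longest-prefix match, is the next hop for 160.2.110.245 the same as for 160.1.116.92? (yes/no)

160.2.110.245: longest match 160.0.0.0/14 -> 169.197.10.135
160.1.116.92: longest match 160.0.0.0/14 -> 169.197.10.135

yes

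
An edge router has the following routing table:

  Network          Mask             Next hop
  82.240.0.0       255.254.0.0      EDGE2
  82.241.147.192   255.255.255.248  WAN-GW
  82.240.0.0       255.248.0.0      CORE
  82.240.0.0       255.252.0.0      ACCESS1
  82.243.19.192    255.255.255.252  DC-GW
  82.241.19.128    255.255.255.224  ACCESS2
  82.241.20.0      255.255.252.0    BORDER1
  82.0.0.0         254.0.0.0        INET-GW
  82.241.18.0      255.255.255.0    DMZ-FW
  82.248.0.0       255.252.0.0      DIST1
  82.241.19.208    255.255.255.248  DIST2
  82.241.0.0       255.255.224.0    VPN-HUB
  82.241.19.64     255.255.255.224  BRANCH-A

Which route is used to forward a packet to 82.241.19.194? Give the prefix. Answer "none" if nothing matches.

Entries matching 82.241.19.194:
  82.0.0.0/7 (82.0.0.0 - 83.255.255.255)
  82.240.0.0/13 (82.240.0.0 - 82.247.255.255)
  82.240.0.0/14 (82.240.0.0 - 82.243.255.255)
  82.240.0.0/15 (82.240.0.0 - 82.241.255.255)
  82.241.0.0/19 (82.241.0.0 - 82.241.31.255)
Most specific is 82.241.0.0/19.

82.241.0.0/19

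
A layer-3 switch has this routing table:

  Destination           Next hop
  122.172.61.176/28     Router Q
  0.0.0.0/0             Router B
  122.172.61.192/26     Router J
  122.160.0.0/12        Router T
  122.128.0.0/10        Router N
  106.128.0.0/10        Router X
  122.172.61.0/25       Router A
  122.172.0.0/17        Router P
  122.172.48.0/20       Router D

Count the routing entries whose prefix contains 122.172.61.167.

Prefixes containing 122.172.61.167:
  0.0.0.0/0 (default, matches everything)
  122.128.0.0/10 (122.128.0.0 - 122.191.255.255)
  122.160.0.0/12 (122.160.0.0 - 122.175.255.255)
  122.172.0.0/17 (122.172.0.0 - 122.172.127.255)
  122.172.48.0/20 (122.172.48.0 - 122.172.63.255)
Total matching entries: 5.

5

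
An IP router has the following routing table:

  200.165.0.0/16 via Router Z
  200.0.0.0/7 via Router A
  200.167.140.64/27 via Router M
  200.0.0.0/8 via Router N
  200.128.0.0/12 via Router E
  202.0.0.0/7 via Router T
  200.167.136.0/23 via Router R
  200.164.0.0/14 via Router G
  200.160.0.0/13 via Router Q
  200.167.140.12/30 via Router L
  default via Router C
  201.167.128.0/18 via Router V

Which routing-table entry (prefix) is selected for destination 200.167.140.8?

Entries matching 200.167.140.8:
  0.0.0.0/0 (default, matches everything)
  200.0.0.0/7 (200.0.0.0 - 201.255.255.255)
  200.0.0.0/8 (200.0.0.0 - 200.255.255.255)
  200.160.0.0/13 (200.160.0.0 - 200.167.255.255)
  200.164.0.0/14 (200.164.0.0 - 200.167.255.255)
Most specific is 200.164.0.0/14.

200.164.0.0/14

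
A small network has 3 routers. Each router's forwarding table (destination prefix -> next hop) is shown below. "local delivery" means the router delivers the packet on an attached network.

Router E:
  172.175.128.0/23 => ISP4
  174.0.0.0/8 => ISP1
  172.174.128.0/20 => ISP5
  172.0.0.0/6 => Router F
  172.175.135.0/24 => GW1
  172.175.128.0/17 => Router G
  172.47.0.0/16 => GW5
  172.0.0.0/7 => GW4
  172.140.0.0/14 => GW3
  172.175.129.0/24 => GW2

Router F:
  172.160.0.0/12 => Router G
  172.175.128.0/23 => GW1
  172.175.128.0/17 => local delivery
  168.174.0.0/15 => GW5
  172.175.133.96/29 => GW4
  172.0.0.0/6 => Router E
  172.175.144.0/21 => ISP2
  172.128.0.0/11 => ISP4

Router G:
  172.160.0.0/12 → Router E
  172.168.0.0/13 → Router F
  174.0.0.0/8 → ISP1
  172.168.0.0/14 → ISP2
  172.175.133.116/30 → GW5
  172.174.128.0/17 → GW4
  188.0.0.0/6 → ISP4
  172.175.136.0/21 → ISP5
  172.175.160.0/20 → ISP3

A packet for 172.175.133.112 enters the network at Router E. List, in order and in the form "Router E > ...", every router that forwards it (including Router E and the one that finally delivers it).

At Router E: longest match for 172.175.133.112 is 172.175.128.0/17 -> Router G
At Router G: longest match for 172.175.133.112 is 172.168.0.0/13 -> Router F
At Router F: longest match for 172.175.133.112 is 172.175.128.0/17 -> local delivery

Router E > Router G > Router F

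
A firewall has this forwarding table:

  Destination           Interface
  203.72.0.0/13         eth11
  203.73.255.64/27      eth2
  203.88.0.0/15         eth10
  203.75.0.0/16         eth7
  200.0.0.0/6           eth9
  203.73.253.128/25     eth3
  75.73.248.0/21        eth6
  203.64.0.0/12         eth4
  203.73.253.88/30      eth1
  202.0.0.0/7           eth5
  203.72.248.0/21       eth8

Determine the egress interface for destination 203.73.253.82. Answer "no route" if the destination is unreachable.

eth11

Routes whose prefix contains 203.73.253.82:
  200.0.0.0/6 (200.0.0.0 - 203.255.255.255) -> eth9
  202.0.0.0/7 (202.0.0.0 - 203.255.255.255) -> eth5
  203.64.0.0/12 (203.64.0.0 - 203.79.255.255) -> eth4
  203.72.0.0/13 (203.72.0.0 - 203.79.255.255) -> eth11
More-specific entries that do NOT match:
  203.73.253.88/30 (203.73.253.88 - 203.73.253.91) does not contain 203.73.253.82
  203.73.255.64/27 (203.73.255.64 - 203.73.255.95) does not contain 203.73.253.82
  203.73.253.128/25 (203.73.253.128 - 203.73.253.255) does not contain 203.73.253.82
  75.73.248.0/21 (75.73.248.0 - 75.73.255.255) does not contain 203.73.253.82
  203.72.248.0/21 (203.72.248.0 - 203.72.255.255) does not contain 203.73.253.82
  203.75.0.0/16 (203.75.0.0 - 203.75.255.255) does not contain 203.73.253.82
  203.88.0.0/15 (203.88.0.0 - 203.89.255.255) does not contain 203.73.253.82
Longest matching prefix is /13 -> interface eth11.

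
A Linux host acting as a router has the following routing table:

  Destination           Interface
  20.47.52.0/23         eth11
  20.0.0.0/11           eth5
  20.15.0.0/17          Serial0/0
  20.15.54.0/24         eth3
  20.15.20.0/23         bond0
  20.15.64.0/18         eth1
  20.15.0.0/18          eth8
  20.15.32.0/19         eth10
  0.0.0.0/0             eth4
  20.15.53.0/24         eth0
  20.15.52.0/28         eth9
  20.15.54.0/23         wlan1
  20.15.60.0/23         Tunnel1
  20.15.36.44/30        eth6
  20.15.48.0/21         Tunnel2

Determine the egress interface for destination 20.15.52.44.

Tunnel2

Routes whose prefix contains 20.15.52.44:
  0.0.0.0/0 (default, matches everything) -> eth4
  20.0.0.0/11 (20.0.0.0 - 20.31.255.255) -> eth5
  20.15.0.0/17 (20.15.0.0 - 20.15.127.255) -> Serial0/0
  20.15.0.0/18 (20.15.0.0 - 20.15.63.255) -> eth8
  20.15.32.0/19 (20.15.32.0 - 20.15.63.255) -> eth10
  20.15.48.0/21 (20.15.48.0 - 20.15.55.255) -> Tunnel2
More-specific entries that do NOT match:
  20.15.36.44/30 (20.15.36.44 - 20.15.36.47) does not contain 20.15.52.44
  20.15.52.0/28 (20.15.52.0 - 20.15.52.15) does not contain 20.15.52.44
  20.15.54.0/24 (20.15.54.0 - 20.15.54.255) does not contain 20.15.52.44
  20.15.53.0/24 (20.15.53.0 - 20.15.53.255) does not contain 20.15.52.44
  20.47.52.0/23 (20.47.52.0 - 20.47.53.255) does not contain 20.15.52.44
  20.15.20.0/23 (20.15.20.0 - 20.15.21.255) does not contain 20.15.52.44
  20.15.54.0/23 (20.15.54.0 - 20.15.55.255) does not contain 20.15.52.44
  20.15.60.0/23 (20.15.60.0 - 20.15.61.255) does not contain 20.15.52.44
Longest matching prefix is /21 -> interface Tunnel2.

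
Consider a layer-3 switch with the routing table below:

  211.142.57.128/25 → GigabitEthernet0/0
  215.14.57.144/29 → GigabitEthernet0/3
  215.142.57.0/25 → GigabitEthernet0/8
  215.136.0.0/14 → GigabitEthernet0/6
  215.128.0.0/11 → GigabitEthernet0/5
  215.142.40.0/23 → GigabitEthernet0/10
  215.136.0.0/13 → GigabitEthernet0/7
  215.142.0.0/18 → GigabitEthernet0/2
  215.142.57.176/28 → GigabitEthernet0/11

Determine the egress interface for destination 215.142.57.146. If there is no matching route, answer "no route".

GigabitEthernet0/2

Routes whose prefix contains 215.142.57.146:
  215.128.0.0/11 (215.128.0.0 - 215.159.255.255) -> GigabitEthernet0/5
  215.136.0.0/13 (215.136.0.0 - 215.143.255.255) -> GigabitEthernet0/7
  215.142.0.0/18 (215.142.0.0 - 215.142.63.255) -> GigabitEthernet0/2
More-specific entries that do NOT match:
  215.14.57.144/29 (215.14.57.144 - 215.14.57.151) does not contain 215.142.57.146
  215.142.57.176/28 (215.142.57.176 - 215.142.57.191) does not contain 215.142.57.146
  211.142.57.128/25 (211.142.57.128 - 211.142.57.255) does not contain 215.142.57.146
  215.142.57.0/25 (215.142.57.0 - 215.142.57.127) does not contain 215.142.57.146
  215.142.40.0/23 (215.142.40.0 - 215.142.41.255) does not contain 215.142.57.146
Longest matching prefix is /18 -> interface GigabitEthernet0/2.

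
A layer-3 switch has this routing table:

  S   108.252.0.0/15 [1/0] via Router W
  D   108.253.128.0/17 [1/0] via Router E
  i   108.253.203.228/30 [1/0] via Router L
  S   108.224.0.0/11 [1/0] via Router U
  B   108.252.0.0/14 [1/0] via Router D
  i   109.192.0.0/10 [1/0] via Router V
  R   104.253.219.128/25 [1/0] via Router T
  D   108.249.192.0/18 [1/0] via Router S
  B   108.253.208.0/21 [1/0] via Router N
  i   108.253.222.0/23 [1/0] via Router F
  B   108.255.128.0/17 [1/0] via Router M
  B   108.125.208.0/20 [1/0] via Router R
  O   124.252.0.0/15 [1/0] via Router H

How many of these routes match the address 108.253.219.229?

4

Prefixes containing 108.253.219.229:
  108.224.0.0/11 (108.224.0.0 - 108.255.255.255)
  108.252.0.0/14 (108.252.0.0 - 108.255.255.255)
  108.252.0.0/15 (108.252.0.0 - 108.253.255.255)
  108.253.128.0/17 (108.253.128.0 - 108.253.255.255)
Total matching entries: 4.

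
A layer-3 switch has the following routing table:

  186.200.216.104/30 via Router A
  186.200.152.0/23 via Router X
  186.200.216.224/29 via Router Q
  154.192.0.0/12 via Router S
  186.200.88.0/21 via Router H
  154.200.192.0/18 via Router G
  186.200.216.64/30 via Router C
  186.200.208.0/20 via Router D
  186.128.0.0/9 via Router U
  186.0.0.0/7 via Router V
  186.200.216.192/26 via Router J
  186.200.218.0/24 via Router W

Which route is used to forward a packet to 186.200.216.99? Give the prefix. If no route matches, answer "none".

186.200.208.0/20

Entries matching 186.200.216.99:
  186.0.0.0/7 (186.0.0.0 - 187.255.255.255)
  186.128.0.0/9 (186.128.0.0 - 186.255.255.255)
  186.200.208.0/20 (186.200.208.0 - 186.200.223.255)
Most specific is 186.200.208.0/20.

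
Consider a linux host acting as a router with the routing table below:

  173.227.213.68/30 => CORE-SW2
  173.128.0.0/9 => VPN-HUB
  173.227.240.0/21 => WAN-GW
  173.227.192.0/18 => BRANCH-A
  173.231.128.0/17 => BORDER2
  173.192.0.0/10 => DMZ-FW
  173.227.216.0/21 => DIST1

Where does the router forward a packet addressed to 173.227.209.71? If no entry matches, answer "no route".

Routes whose prefix contains 173.227.209.71:
  173.128.0.0/9 (173.128.0.0 - 173.255.255.255) -> VPN-HUB
  173.192.0.0/10 (173.192.0.0 - 173.255.255.255) -> DMZ-FW
  173.227.192.0/18 (173.227.192.0 - 173.227.255.255) -> BRANCH-A
More-specific entries that do NOT match:
  173.227.213.68/30 (173.227.213.68 - 173.227.213.71) does not contain 173.227.209.71
  173.227.240.0/21 (173.227.240.0 - 173.227.247.255) does not contain 173.227.209.71
  173.227.216.0/21 (173.227.216.0 - 173.227.223.255) does not contain 173.227.209.71
Longest matching prefix is /18 -> next hop BRANCH-A.

BRANCH-A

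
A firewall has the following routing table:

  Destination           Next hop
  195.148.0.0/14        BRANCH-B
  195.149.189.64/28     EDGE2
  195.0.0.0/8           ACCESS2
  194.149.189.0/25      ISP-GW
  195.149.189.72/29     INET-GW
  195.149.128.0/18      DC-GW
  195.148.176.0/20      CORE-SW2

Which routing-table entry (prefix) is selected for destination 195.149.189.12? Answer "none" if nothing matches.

Entries matching 195.149.189.12:
  195.0.0.0/8 (195.0.0.0 - 195.255.255.255)
  195.148.0.0/14 (195.148.0.0 - 195.151.255.255)
  195.149.128.0/18 (195.149.128.0 - 195.149.191.255)
Most specific is 195.149.128.0/18.

195.149.128.0/18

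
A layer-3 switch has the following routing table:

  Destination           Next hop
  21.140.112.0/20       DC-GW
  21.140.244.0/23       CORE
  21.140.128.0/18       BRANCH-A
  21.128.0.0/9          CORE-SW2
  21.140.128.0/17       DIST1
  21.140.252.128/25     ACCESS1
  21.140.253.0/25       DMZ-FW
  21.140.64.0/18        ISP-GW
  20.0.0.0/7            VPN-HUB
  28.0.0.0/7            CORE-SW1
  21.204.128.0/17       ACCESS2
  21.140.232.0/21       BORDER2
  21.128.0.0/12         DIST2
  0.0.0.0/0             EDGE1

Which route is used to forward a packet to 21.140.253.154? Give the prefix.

21.140.128.0/17

Entries matching 21.140.253.154:
  0.0.0.0/0 (default, matches everything)
  20.0.0.0/7 (20.0.0.0 - 21.255.255.255)
  21.128.0.0/9 (21.128.0.0 - 21.255.255.255)
  21.128.0.0/12 (21.128.0.0 - 21.143.255.255)
  21.140.128.0/17 (21.140.128.0 - 21.140.255.255)
Most specific is 21.140.128.0/17.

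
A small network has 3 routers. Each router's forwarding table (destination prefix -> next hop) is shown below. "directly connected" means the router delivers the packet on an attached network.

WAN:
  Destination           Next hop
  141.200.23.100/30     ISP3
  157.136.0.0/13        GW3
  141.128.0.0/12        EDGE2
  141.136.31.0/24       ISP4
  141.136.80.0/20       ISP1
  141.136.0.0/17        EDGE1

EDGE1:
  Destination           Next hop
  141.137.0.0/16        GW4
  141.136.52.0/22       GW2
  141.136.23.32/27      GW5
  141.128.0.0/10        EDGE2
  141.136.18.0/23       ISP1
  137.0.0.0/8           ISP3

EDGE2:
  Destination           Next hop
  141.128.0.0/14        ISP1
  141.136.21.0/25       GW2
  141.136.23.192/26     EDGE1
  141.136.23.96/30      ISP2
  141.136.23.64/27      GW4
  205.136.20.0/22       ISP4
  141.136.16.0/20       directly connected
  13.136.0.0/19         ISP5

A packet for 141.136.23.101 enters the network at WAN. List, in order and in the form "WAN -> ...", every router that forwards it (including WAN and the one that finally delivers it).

At WAN: longest match for 141.136.23.101 is 141.136.0.0/17 -> EDGE1
At EDGE1: longest match for 141.136.23.101 is 141.128.0.0/10 -> EDGE2
At EDGE2: longest match for 141.136.23.101 is 141.136.16.0/20 -> directly connected

WAN -> EDGE1 -> EDGE2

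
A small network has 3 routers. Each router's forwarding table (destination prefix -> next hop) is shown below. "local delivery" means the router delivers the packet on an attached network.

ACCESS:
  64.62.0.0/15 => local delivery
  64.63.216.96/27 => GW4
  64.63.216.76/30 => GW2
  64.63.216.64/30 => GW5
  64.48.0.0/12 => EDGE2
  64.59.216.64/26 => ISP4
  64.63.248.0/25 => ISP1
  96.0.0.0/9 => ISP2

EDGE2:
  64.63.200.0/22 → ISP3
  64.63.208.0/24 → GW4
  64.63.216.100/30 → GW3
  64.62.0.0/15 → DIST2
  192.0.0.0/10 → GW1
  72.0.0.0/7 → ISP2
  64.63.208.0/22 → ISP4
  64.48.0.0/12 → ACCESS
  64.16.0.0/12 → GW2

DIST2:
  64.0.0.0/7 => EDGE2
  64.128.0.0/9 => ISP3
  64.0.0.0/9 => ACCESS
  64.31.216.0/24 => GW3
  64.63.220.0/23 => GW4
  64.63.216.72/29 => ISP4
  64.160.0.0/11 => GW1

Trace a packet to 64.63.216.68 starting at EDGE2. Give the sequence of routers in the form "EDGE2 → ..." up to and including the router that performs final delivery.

At EDGE2: longest match for 64.63.216.68 is 64.62.0.0/15 -> DIST2
At DIST2: longest match for 64.63.216.68 is 64.0.0.0/9 -> ACCESS
At ACCESS: longest match for 64.63.216.68 is 64.62.0.0/15 -> local delivery

EDGE2 → DIST2 → ACCESS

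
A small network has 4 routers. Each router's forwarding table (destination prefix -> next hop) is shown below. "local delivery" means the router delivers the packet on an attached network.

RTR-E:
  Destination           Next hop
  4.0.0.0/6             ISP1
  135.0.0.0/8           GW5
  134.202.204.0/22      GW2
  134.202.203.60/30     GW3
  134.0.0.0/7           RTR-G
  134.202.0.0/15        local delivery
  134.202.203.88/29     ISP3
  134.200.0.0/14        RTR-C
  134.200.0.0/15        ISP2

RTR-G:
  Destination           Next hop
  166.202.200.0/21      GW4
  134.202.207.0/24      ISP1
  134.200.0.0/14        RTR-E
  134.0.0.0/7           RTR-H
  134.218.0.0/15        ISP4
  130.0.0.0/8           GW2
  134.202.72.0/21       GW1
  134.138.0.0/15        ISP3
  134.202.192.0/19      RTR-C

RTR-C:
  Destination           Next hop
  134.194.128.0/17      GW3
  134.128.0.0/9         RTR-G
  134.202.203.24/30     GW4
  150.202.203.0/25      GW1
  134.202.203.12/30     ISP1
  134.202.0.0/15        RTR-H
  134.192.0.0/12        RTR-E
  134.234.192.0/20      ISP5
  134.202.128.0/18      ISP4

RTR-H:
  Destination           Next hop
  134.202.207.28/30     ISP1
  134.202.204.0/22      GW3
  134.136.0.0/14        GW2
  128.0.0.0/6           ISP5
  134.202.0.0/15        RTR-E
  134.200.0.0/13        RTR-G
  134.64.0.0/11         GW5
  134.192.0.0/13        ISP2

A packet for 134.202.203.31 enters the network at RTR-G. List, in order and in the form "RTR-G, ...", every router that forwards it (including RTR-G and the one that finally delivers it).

At RTR-G: longest match for 134.202.203.31 is 134.202.192.0/19 -> RTR-C
At RTR-C: longest match for 134.202.203.31 is 134.202.0.0/15 -> RTR-H
At RTR-H: longest match for 134.202.203.31 is 134.202.0.0/15 -> RTR-E
At RTR-E: longest match for 134.202.203.31 is 134.202.0.0/15 -> local delivery

RTR-G, RTR-C, RTR-H, RTR-E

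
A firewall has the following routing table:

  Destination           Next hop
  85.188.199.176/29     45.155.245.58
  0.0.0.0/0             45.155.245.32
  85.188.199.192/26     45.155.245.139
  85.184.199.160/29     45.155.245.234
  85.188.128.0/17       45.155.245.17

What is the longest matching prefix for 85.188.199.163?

85.188.128.0/17

Entries matching 85.188.199.163:
  0.0.0.0/0 (default, matches everything)
  85.188.128.0/17 (85.188.128.0 - 85.188.255.255)
Most specific is 85.188.128.0/17.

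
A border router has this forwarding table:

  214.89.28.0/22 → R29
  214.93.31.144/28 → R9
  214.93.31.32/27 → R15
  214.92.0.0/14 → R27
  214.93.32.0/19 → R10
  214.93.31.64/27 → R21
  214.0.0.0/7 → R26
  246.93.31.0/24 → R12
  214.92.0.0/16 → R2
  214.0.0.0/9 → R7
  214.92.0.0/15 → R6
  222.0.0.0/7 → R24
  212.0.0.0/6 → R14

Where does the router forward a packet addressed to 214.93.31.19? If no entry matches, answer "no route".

R6

Routes whose prefix contains 214.93.31.19:
  212.0.0.0/6 (212.0.0.0 - 215.255.255.255) -> R14
  214.0.0.0/7 (214.0.0.0 - 215.255.255.255) -> R26
  214.0.0.0/9 (214.0.0.0 - 214.127.255.255) -> R7
  214.92.0.0/14 (214.92.0.0 - 214.95.255.255) -> R27
  214.92.0.0/15 (214.92.0.0 - 214.93.255.255) -> R6
More-specific entries that do NOT match:
  214.93.31.144/28 (214.93.31.144 - 214.93.31.159) does not contain 214.93.31.19
  214.93.31.32/27 (214.93.31.32 - 214.93.31.63) does not contain 214.93.31.19
  214.93.31.64/27 (214.93.31.64 - 214.93.31.95) does not contain 214.93.31.19
  246.93.31.0/24 (246.93.31.0 - 246.93.31.255) does not contain 214.93.31.19
  214.89.28.0/22 (214.89.28.0 - 214.89.31.255) does not contain 214.93.31.19
  214.93.32.0/19 (214.93.32.0 - 214.93.63.255) does not contain 214.93.31.19
  214.92.0.0/16 (214.92.0.0 - 214.92.255.255) does not contain 214.93.31.19
Longest matching prefix is /15 -> next hop R6.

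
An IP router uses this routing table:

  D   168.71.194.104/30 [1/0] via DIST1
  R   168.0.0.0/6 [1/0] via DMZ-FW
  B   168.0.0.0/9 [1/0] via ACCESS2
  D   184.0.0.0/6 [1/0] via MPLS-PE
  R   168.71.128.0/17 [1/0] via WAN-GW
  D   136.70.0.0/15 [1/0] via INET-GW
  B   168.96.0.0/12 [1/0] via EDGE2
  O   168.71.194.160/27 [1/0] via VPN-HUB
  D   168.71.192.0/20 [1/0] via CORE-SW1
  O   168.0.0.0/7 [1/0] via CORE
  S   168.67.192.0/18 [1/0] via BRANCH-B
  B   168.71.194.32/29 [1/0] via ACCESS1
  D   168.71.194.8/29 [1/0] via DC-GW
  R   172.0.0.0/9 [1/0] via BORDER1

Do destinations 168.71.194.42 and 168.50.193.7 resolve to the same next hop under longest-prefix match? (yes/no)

no

168.71.194.42: longest match 168.71.192.0/20 -> CORE-SW1
168.50.193.7: longest match 168.0.0.0/9 -> ACCESS2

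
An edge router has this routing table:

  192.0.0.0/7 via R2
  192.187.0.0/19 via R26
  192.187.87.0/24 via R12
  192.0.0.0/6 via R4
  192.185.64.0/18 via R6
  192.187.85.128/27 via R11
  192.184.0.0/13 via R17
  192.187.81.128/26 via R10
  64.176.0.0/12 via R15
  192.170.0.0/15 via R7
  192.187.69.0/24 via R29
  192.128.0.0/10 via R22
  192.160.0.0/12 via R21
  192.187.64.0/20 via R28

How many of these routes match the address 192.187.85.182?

4

Prefixes containing 192.187.85.182:
  192.0.0.0/6 (192.0.0.0 - 195.255.255.255)
  192.0.0.0/7 (192.0.0.0 - 193.255.255.255)
  192.128.0.0/10 (192.128.0.0 - 192.191.255.255)
  192.184.0.0/13 (192.184.0.0 - 192.191.255.255)
Total matching entries: 4.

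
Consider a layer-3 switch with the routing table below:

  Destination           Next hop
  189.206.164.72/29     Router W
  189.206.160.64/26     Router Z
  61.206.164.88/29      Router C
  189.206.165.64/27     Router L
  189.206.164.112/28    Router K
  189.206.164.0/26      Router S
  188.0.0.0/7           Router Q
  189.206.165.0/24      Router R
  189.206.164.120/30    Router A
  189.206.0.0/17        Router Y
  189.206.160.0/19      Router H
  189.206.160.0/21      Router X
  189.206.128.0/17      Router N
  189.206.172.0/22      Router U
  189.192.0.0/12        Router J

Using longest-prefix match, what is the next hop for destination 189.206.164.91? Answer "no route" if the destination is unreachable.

Routes whose prefix contains 189.206.164.91:
  188.0.0.0/7 (188.0.0.0 - 189.255.255.255) -> Router Q
  189.192.0.0/12 (189.192.0.0 - 189.207.255.255) -> Router J
  189.206.128.0/17 (189.206.128.0 - 189.206.255.255) -> Router N
  189.206.160.0/19 (189.206.160.0 - 189.206.191.255) -> Router H
  189.206.160.0/21 (189.206.160.0 - 189.206.167.255) -> Router X
More-specific entries that do NOT match:
  189.206.164.120/30 (189.206.164.120 - 189.206.164.123) does not contain 189.206.164.91
  189.206.164.72/29 (189.206.164.72 - 189.206.164.79) does not contain 189.206.164.91
  61.206.164.88/29 (61.206.164.88 - 61.206.164.95) does not contain 189.206.164.91
  189.206.164.112/28 (189.206.164.112 - 189.206.164.127) does not contain 189.206.164.91
  189.206.165.64/27 (189.206.165.64 - 189.206.165.95) does not contain 189.206.164.91
  189.206.160.64/26 (189.206.160.64 - 189.206.160.127) does not contain 189.206.164.91
  189.206.164.0/26 (189.206.164.0 - 189.206.164.63) does not contain 189.206.164.91
  189.206.165.0/24 (189.206.165.0 - 189.206.165.255) does not contain 189.206.164.91
  189.206.172.0/22 (189.206.172.0 - 189.206.175.255) does not contain 189.206.164.91
Longest matching prefix is /21 -> next hop Router X.

Router X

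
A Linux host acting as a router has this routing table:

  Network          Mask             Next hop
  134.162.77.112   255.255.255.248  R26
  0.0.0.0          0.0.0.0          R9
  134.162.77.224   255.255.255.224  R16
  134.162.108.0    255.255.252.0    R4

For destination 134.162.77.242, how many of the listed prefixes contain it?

Prefixes containing 134.162.77.242:
  0.0.0.0/0 (default, matches everything)
  134.162.77.224/27 (134.162.77.224 - 134.162.77.255)
Total matching entries: 2.

2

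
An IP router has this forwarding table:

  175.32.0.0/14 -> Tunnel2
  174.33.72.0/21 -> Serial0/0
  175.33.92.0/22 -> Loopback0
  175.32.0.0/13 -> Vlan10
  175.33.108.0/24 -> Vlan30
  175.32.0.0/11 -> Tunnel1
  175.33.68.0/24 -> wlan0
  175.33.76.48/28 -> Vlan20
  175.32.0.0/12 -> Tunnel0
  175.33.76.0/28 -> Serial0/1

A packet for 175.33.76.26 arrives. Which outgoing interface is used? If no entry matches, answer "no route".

Tunnel2

Routes whose prefix contains 175.33.76.26:
  175.32.0.0/11 (175.32.0.0 - 175.63.255.255) -> Tunnel1
  175.32.0.0/12 (175.32.0.0 - 175.47.255.255) -> Tunnel0
  175.32.0.0/13 (175.32.0.0 - 175.39.255.255) -> Vlan10
  175.32.0.0/14 (175.32.0.0 - 175.35.255.255) -> Tunnel2
More-specific entries that do NOT match:
  175.33.76.48/28 (175.33.76.48 - 175.33.76.63) does not contain 175.33.76.26
  175.33.76.0/28 (175.33.76.0 - 175.33.76.15) does not contain 175.33.76.26
  175.33.108.0/24 (175.33.108.0 - 175.33.108.255) does not contain 175.33.76.26
  175.33.68.0/24 (175.33.68.0 - 175.33.68.255) does not contain 175.33.76.26
  175.33.92.0/22 (175.33.92.0 - 175.33.95.255) does not contain 175.33.76.26
  174.33.72.0/21 (174.33.72.0 - 174.33.79.255) does not contain 175.33.76.26
Longest matching prefix is /14 -> interface Tunnel2.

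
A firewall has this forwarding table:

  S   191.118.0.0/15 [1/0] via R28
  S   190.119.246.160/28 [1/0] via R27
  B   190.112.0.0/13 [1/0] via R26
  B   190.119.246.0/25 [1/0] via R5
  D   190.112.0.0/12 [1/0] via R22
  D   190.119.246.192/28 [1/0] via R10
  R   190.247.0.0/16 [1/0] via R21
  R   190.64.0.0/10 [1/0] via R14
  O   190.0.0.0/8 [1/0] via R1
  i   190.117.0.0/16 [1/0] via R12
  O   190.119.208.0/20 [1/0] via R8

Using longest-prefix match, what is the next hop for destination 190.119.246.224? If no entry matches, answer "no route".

Routes whose prefix contains 190.119.246.224:
  190.0.0.0/8 (190.0.0.0 - 190.255.255.255) -> R1
  190.64.0.0/10 (190.64.0.0 - 190.127.255.255) -> R14
  190.112.0.0/12 (190.112.0.0 - 190.127.255.255) -> R22
  190.112.0.0/13 (190.112.0.0 - 190.119.255.255) -> R26
More-specific entries that do NOT match:
  190.119.246.160/28 (190.119.246.160 - 190.119.246.175) does not contain 190.119.246.224
  190.119.246.192/28 (190.119.246.192 - 190.119.246.207) does not contain 190.119.246.224
  190.119.246.0/25 (190.119.246.0 - 190.119.246.127) does not contain 190.119.246.224
  190.119.208.0/20 (190.119.208.0 - 190.119.223.255) does not contain 190.119.246.224
  190.247.0.0/16 (190.247.0.0 - 190.247.255.255) does not contain 190.119.246.224
  190.117.0.0/16 (190.117.0.0 - 190.117.255.255) does not contain 190.119.246.224
  191.118.0.0/15 (191.118.0.0 - 191.119.255.255) does not contain 190.119.246.224
Longest matching prefix is /13 -> next hop R26.

R26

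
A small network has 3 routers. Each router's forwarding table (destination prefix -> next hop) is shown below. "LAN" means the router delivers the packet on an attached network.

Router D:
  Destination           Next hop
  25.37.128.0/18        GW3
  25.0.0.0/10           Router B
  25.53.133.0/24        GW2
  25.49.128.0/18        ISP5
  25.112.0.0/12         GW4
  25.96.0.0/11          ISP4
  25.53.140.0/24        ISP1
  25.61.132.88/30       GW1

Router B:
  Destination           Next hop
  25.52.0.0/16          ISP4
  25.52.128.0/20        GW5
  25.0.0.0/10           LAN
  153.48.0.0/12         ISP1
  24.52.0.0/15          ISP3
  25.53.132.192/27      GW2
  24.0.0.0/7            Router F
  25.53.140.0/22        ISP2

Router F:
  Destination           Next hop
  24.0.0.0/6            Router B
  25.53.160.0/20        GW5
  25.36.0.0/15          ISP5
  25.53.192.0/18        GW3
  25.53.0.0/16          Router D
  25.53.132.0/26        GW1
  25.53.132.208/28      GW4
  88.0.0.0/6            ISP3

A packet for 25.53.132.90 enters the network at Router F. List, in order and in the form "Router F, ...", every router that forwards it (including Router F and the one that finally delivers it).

At Router F: longest match for 25.53.132.90 is 25.53.0.0/16 -> Router D
At Router D: longest match for 25.53.132.90 is 25.0.0.0/10 -> Router B
At Router B: longest match for 25.53.132.90 is 25.0.0.0/10 -> LAN

Router F, Router D, Router B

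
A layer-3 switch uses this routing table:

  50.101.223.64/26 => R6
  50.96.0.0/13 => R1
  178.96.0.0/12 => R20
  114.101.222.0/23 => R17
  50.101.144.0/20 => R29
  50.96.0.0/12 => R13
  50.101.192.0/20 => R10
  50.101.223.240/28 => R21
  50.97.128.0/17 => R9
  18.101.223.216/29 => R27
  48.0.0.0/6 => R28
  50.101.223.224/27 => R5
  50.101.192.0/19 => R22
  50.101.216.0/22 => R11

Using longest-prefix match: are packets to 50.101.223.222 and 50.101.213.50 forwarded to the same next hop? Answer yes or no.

yes

50.101.223.222: longest match 50.101.192.0/19 -> R22
50.101.213.50: longest match 50.101.192.0/19 -> R22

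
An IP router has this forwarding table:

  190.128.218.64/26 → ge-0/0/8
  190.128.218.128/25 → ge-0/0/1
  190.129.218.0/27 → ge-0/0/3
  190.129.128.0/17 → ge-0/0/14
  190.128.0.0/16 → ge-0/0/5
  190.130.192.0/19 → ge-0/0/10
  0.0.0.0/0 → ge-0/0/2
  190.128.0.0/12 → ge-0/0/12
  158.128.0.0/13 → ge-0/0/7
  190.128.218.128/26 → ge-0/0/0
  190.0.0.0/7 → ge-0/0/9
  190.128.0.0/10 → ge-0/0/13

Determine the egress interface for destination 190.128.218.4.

ge-0/0/5

Routes whose prefix contains 190.128.218.4:
  0.0.0.0/0 (default, matches everything) -> ge-0/0/2
  190.0.0.0/7 (190.0.0.0 - 191.255.255.255) -> ge-0/0/9
  190.128.0.0/10 (190.128.0.0 - 190.191.255.255) -> ge-0/0/13
  190.128.0.0/12 (190.128.0.0 - 190.143.255.255) -> ge-0/0/12
  190.128.0.0/16 (190.128.0.0 - 190.128.255.255) -> ge-0/0/5
More-specific entries that do NOT match:
  190.129.218.0/27 (190.129.218.0 - 190.129.218.31) does not contain 190.128.218.4
  190.128.218.64/26 (190.128.218.64 - 190.128.218.127) does not contain 190.128.218.4
  190.128.218.128/26 (190.128.218.128 - 190.128.218.191) does not contain 190.128.218.4
  190.128.218.128/25 (190.128.218.128 - 190.128.218.255) does not contain 190.128.218.4
  190.130.192.0/19 (190.130.192.0 - 190.130.223.255) does not contain 190.128.218.4
  190.129.128.0/17 (190.129.128.0 - 190.129.255.255) does not contain 190.128.218.4
Longest matching prefix is /16 -> interface ge-0/0/5.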